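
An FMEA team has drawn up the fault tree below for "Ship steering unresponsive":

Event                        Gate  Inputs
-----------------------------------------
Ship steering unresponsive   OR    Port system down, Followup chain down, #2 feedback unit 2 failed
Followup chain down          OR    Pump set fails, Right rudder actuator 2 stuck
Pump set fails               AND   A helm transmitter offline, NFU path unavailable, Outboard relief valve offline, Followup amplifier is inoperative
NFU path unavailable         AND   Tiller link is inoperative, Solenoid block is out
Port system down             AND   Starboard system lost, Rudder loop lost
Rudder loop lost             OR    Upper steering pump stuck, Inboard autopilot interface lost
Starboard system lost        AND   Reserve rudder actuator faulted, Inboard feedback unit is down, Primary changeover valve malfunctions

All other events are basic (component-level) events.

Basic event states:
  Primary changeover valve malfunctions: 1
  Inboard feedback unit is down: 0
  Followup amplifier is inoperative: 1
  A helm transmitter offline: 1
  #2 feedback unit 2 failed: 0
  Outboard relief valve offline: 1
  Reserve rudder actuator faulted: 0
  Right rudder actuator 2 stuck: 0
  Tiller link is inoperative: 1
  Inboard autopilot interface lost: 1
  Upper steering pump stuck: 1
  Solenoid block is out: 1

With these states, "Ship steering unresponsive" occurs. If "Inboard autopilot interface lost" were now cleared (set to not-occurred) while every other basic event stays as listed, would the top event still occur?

Counterfactual: set "Inboard autopilot interface lost" to not occurred.
Starboard system lost [AND]: Reserve rudder actuator faulted=not, Inboard feedback unit is down=not, Primary changeover valve malfunctions=occurs → not all inputs occur → does not occur.
Rudder loop lost [OR]: Upper steering pump stuck=occurs, Inboard autopilot interface lost=not → at least one input occurs → occurs.
Port system down [AND]: Starboard system lost=not, Rudder loop lost=occurs → not all inputs occur → does not occur.
NFU path unavailable [AND]: Tiller link is inoperative=occurs, Solenoid block is out=occurs → all inputs occur → occurs.
Pump set fails [AND]: A helm transmitter offline=occurs, NFU path unavailable=occurs, Outboard relief valve offline=occurs, Followup amplifier is inoperative=occurs → all inputs occur → occurs.
Followup chain down [OR]: Pump set fails=occurs, Right rudder actuator 2 stuck=not → at least one input occurs → occurs.
Ship steering unresponsive [OR]: Port system down=not, Followup chain down=occurs, #2 feedback unit 2 failed=not → at least one input occurs → occurs.

Yes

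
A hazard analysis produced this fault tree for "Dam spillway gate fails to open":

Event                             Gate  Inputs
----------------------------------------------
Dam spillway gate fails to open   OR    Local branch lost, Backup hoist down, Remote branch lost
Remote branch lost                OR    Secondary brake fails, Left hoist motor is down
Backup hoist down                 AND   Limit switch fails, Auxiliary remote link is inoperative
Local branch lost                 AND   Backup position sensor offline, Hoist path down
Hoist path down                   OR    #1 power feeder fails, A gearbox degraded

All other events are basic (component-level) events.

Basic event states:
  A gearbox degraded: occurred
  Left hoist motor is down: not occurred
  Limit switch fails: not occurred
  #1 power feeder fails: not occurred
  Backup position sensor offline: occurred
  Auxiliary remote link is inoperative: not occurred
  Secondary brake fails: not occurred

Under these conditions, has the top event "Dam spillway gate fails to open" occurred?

Yes

Hoist path down [OR]: #1 power feeder fails=not, A gearbox degraded=occurs → at least one input occurs → occurs.
Local branch lost [AND]: Backup position sensor offline=occurs, Hoist path down=occurs → all inputs occur → occurs.
Backup hoist down [AND]: Limit switch fails=not, Auxiliary remote link is inoperative=not → not all inputs occur → does not occur.
Remote branch lost [OR]: Secondary brake fails=not, Left hoist motor is down=not → no input occurs → does not occur.
Dam spillway gate fails to open [OR]: Local branch lost=occurs, Backup hoist down=not, Remote branch lost=not → at least one input occurs → occurs.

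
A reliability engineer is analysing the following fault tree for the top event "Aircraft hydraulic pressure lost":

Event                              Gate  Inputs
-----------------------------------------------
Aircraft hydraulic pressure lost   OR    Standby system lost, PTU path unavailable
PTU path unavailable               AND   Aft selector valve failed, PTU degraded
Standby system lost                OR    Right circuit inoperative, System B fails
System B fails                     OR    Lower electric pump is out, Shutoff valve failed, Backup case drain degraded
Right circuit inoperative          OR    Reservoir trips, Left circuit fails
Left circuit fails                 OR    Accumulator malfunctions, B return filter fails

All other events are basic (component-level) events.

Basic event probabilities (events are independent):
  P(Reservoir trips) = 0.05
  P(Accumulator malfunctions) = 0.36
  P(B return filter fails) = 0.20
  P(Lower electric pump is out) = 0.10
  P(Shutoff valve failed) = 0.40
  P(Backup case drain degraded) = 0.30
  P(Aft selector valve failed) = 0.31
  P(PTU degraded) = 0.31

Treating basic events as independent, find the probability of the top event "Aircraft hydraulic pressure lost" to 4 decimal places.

0.8338

P(Left circuit fails) [OR] = 1 − (1−0.36) × (1−0.20) = 0.488000
P(Right circuit inoperative) [OR] = 1 − (1−0.05) × (1−0.488000) = 0.513600
P(System B fails) [OR] = 1 − (1−0.10) × (1−0.40) × (1−0.30) = 0.622000
P(Standby system lost) [OR] = 1 − (1−0.513600) × (1−0.622000) = 0.816141
P(PTU path unavailable) [AND] = 0.31 × 0.31 = 0.096100
P(Aircraft hydraulic pressure lost) [OR] = 1 − (1−0.816141) × (1−0.096100) = 0.833810
Rounded to 4 decimal places: P(Aircraft hydraulic pressure lost) ≈ 0.8338.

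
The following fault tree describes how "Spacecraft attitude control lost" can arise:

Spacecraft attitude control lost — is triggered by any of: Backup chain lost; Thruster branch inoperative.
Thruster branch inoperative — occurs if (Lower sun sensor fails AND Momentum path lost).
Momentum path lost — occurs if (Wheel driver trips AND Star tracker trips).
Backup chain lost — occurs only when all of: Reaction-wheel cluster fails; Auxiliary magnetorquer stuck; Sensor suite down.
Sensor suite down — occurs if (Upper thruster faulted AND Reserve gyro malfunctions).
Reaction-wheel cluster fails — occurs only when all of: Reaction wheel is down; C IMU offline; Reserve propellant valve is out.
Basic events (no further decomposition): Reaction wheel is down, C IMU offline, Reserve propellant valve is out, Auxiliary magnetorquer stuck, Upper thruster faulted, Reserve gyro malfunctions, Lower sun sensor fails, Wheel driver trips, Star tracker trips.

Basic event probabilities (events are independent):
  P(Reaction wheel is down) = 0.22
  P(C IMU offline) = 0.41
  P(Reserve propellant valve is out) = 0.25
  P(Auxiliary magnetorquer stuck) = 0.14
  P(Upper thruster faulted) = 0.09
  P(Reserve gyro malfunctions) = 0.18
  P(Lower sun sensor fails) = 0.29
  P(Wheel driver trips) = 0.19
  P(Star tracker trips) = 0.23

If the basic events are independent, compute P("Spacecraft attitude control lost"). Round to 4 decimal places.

0.0127

P(Reaction-wheel cluster fails) [AND] = 0.22 × 0.41 × 0.25 = 0.022550
P(Sensor suite down) [AND] = 0.09 × 0.18 = 0.016200
P(Backup chain lost) [AND] = 0.022550 × 0.14 × 0.016200 = 0.000051
P(Momentum path lost) [AND] = 0.19 × 0.23 = 0.043700
P(Thruster branch inoperative) [AND] = 0.29 × 0.043700 = 0.012673
P(Spacecraft attitude control lost) [OR] = 1 − (1−0.000051) × (1−0.012673) = 0.012723
Rounded to 4 decimal places: P(Spacecraft attitude control lost) ≈ 0.0127.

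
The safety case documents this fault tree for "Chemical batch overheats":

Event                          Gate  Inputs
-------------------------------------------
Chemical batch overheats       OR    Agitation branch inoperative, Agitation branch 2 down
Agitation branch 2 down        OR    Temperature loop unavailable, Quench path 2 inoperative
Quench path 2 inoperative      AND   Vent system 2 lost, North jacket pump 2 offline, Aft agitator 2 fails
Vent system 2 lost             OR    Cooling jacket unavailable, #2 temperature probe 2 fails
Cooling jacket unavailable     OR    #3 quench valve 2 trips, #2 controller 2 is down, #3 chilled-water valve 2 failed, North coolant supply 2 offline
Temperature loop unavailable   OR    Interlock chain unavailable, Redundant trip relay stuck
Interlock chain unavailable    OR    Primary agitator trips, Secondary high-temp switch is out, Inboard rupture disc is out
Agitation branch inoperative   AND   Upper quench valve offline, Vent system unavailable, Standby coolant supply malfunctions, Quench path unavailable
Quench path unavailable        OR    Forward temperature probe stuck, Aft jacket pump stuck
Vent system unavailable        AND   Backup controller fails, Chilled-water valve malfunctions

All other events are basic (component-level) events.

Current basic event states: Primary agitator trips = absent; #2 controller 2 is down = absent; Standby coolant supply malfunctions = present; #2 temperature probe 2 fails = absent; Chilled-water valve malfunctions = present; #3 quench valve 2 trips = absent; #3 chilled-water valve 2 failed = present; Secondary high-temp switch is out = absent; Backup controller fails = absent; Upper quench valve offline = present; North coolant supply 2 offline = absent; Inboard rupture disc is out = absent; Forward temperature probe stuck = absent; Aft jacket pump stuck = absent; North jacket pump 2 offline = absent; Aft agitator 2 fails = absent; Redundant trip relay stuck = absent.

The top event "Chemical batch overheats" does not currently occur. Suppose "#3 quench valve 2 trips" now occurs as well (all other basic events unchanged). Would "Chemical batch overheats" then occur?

Counterfactual: set "#3 quench valve 2 trips" to occurred.
Vent system unavailable [AND]: Backup controller fails=not, Chilled-water valve malfunctions=occurs → not all inputs occur → does not occur.
Quench path unavailable [OR]: Forward temperature probe stuck=not, Aft jacket pump stuck=not → no input occurs → does not occur.
Agitation branch inoperative [AND]: Upper quench valve offline=occurs, Vent system unavailable=not, Standby coolant supply malfunctions=occurs, Quench path unavailable=not → not all inputs occur → does not occur.
Interlock chain unavailable [OR]: Primary agitator trips=not, Secondary high-temp switch is out=not, Inboard rupture disc is out=not → no input occurs → does not occur.
Temperature loop unavailable [OR]: Interlock chain unavailable=not, Redundant trip relay stuck=not → no input occurs → does not occur.
Cooling jacket unavailable [OR]: #3 quench valve 2 trips=occurs, #2 controller 2 is down=not, #3 chilled-water valve 2 failed=occurs, North coolant supply 2 offline=not → at least one input occurs → occurs.
Vent system 2 lost [OR]: Cooling jacket unavailable=occurs, #2 temperature probe 2 fails=not → at least one input occurs → occurs.
Quench path 2 inoperative [AND]: Vent system 2 lost=occurs, North jacket pump 2 offline=not, Aft agitator 2 fails=not → not all inputs occur → does not occur.
Agitation branch 2 down [OR]: Temperature loop unavailable=not, Quench path 2 inoperative=not → no input occurs → does not occur.
Chemical batch overheats [OR]: Agitation branch inoperative=not, Agitation branch 2 down=not → no input occurs → does not occur.

No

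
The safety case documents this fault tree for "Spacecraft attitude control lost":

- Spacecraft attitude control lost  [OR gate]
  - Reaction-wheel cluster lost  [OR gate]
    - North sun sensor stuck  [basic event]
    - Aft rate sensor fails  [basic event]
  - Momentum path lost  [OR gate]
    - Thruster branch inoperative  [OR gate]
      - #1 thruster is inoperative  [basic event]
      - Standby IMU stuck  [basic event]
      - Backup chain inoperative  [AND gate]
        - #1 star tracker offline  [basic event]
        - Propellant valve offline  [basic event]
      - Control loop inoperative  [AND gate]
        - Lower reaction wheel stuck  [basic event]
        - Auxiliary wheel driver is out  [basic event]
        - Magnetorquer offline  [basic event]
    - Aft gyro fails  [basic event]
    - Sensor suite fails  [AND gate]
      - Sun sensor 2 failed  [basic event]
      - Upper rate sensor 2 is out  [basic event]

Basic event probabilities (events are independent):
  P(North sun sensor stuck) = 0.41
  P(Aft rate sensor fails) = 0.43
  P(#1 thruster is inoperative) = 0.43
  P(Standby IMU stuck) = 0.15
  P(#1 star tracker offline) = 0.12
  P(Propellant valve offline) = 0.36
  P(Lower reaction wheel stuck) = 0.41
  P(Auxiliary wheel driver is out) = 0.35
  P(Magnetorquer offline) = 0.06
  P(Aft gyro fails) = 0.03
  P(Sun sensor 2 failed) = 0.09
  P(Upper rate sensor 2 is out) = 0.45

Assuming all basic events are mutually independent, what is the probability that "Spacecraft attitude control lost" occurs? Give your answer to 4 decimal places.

0.8562

P(Reaction-wheel cluster lost) [OR] = 1 − (1−0.41) × (1−0.43) = 0.663700
P(Backup chain inoperative) [AND] = 0.12 × 0.36 = 0.043200
P(Control loop inoperative) [AND] = 0.41 × 0.35 × 0.06 = 0.008610
P(Thruster branch inoperative) [OR] = 1 − (1−0.43) × (1−0.15) × (1−0.043200) × (1−0.008610) = 0.540422
P(Sensor suite fails) [AND] = 0.09 × 0.45 = 0.040500
P(Momentum path lost) [OR] = 1 − (1−0.540422) × (1−0.03) × (1−0.040500) = 0.572264
P(Spacecraft attitude control lost) [OR] = 1 − (1−0.663700) × (1−0.572264) = 0.856152
Rounded to 4 decimal places: P(Spacecraft attitude control lost) ≈ 0.8562.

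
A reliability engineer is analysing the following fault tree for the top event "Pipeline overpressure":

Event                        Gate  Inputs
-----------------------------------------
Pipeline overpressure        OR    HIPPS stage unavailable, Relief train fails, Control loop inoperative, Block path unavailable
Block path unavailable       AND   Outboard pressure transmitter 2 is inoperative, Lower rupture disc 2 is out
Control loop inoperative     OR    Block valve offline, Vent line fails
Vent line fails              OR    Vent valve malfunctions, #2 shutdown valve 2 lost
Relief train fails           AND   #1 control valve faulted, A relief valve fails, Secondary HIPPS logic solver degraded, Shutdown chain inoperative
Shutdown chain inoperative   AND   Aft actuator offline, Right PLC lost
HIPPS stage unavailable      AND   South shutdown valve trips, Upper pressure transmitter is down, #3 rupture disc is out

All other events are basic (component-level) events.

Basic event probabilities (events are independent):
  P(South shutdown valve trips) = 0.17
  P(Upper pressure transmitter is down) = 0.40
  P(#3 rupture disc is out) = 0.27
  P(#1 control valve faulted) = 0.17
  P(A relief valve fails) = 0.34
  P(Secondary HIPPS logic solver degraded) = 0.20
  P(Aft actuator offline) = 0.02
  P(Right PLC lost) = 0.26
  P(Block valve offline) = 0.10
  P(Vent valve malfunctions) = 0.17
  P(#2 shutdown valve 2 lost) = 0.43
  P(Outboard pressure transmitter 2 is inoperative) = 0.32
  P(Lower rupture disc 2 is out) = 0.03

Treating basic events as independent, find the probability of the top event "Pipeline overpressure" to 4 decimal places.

0.5861

P(HIPPS stage unavailable) [AND] = 0.17 × 0.40 × 0.27 = 0.018360
P(Shutdown chain inoperative) [AND] = 0.02 × 0.26 = 0.005200
P(Relief train fails) [AND] = 0.17 × 0.34 × 0.20 × 0.005200 = 0.000060
P(Vent line fails) [OR] = 1 − (1−0.17) × (1−0.43) = 0.526900
P(Control loop inoperative) [OR] = 1 − (1−0.10) × (1−0.526900) = 0.574210
P(Block path unavailable) [AND] = 0.32 × 0.03 = 0.009600
P(Pipeline overpressure) [OR] = 1 − (1−0.018360) × (1−0.000060) × (1−0.574210) × (1−0.009600) = 0.586065
Rounded to 4 decimal places: P(Pipeline overpressure) ≈ 0.5861.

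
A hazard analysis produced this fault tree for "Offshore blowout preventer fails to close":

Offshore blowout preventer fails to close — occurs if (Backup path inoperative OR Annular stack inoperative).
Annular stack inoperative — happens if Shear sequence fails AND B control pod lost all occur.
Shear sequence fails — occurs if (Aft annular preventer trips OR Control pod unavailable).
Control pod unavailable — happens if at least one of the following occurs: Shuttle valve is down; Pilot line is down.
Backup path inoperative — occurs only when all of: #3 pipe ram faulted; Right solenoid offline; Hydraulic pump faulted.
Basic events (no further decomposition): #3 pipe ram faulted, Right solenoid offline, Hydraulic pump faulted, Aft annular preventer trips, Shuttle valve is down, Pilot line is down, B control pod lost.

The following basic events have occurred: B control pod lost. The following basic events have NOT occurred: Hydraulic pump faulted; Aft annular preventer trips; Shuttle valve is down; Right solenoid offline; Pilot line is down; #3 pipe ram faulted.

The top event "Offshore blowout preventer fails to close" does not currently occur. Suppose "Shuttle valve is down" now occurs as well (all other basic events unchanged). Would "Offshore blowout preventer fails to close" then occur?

Counterfactual: set "Shuttle valve is down" to occurred.
Backup path inoperative [AND]: #3 pipe ram faulted=not, Right solenoid offline=not, Hydraulic pump faulted=not → not all inputs occur → does not occur.
Control pod unavailable [OR]: Shuttle valve is down=occurs, Pilot line is down=not → at least one input occurs → occurs.
Shear sequence fails [OR]: Aft annular preventer trips=not, Control pod unavailable=occurs → at least one input occurs → occurs.
Annular stack inoperative [AND]: Shear sequence fails=occurs, B control pod lost=occurs → all inputs occur → occurs.
Offshore blowout preventer fails to close [OR]: Backup path inoperative=not, Annular stack inoperative=occurs → at least one input occurs → occurs.

Yes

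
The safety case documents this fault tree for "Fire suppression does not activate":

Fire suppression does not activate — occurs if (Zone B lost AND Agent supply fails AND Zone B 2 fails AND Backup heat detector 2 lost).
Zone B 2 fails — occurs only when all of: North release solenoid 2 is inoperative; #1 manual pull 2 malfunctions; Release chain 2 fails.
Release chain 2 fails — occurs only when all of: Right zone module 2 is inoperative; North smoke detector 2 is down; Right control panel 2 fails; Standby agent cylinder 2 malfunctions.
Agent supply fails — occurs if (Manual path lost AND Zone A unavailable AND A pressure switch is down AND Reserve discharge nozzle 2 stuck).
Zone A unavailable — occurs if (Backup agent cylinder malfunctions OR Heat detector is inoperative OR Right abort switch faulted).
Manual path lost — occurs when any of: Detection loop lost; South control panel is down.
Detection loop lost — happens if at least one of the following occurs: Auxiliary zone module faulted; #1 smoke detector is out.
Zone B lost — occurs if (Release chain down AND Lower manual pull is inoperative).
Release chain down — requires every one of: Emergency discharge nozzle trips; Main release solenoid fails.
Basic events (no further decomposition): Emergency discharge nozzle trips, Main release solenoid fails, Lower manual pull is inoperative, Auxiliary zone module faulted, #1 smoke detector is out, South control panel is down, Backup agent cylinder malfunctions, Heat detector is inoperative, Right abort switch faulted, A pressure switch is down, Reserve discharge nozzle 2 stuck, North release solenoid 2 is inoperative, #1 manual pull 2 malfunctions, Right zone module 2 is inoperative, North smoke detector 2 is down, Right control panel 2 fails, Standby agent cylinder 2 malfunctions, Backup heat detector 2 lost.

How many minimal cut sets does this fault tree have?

Release chain down [AND]: one cut set from each child combined → 1 × 1 = 1 cut set(s).
Zone B lost [AND]: one cut set from each child combined → 1 × 1 = 1 cut set(s).
Detection loop lost [OR]: union of children's cut sets → 2 cut set(s).
Manual path lost [OR]: union of children's cut sets → 3 cut set(s).
Zone A unavailable [OR]: union of children's cut sets → 3 cut set(s).
Agent supply fails [AND]: one cut set from each child combined → 3 × 3 × 1 × 1 = 9 cut set(s).
Release chain 2 fails [AND]: one cut set from each child combined → 1 × 1 × 1 × 1 = 1 cut set(s).
Zone B 2 fails [AND]: one cut set from each child combined → 1 × 1 × 1 = 1 cut set(s).
Fire suppression does not activate [AND]: one cut set from each child combined → 1 × 9 × 1 × 1 = 9 cut set(s).
Minimal cut sets: {#1 manual pull 2 malfunctions, A pressure switch is down, Auxiliary zone module faulted, Backup agent cylinder malfunctions, Backup heat detector 2 lost, Emergency discharge nozzle trips, Lower manual pull is inoperative, Main release solenoid fails, North release solenoid 2 is inoperative, North smoke detector 2 is down, Reserve discharge nozzle 2 stuck, Right control panel 2 fails, Right zone module 2 is inoperative, Standby agent cylinder 2 malfunctions}; {#1 manual pull 2 malfunctions, A pressure switch is down, Auxiliary zone module faulted, Backup heat detector 2 lost, Emergency discharge nozzle trips, Heat detector is inoperative, Lower manual pull is inoperative, Main release solenoid fails, North release solenoid 2 is inoperative, North smoke detector 2 is down, Reserve discharge nozzle 2 stuck, Right control panel 2 fails, Right zone module 2 is inoperative, Standby agent cylinder 2 malfunctions}; {#1 manual pull 2 malfunctions, A pressure switch is down, Auxiliary zone module faulted, Backup heat detector 2 lost, Emergency discharge nozzle trips, Lower manual pull is inoperative, Main release solenoid fails, North release solenoid 2 is inoperative, North smoke detector 2 is down, Reserve discharge nozzle 2 stuck, Right abort switch faulted, Right control panel 2 fails, Right zone module 2 is inoperative, Standby agent cylinder 2 malfunctions}; {#1 manual pull 2 malfunctions, #1 smoke detector is out, A pressure switch is down, Backup agent cylinder malfunctions, Backup heat detector 2 lost, Emergency discharge nozzle trips, Lower manual pull is inoperative, Main release solenoid fails, North release solenoid 2 is inoperative, North smoke detector 2 is down, Reserve discharge nozzle 2 stuck, Right control panel 2 fails, Right zone module 2 is inoperative, Standby agent cylinder 2 malfunctions}; {#1 manual pull 2 malfunctions, #1 smoke detector is out, A pressure switch is down, Backup heat detector 2 lost, Emergency discharge nozzle trips, Heat detector is inoperative, Lower manual pull is inoperative, Main release solenoid fails, North release solenoid 2 is inoperative, North smoke detector 2 is down, Reserve discharge nozzle 2 stuck, Right control panel 2 fails, Right zone module 2 is inoperative, Standby agent cylinder 2 malfunctions}; {#1 manual pull 2 malfunctions, #1 smoke detector is out, A pressure switch is down, Backup heat detector 2 lost, Emergency discharge nozzle trips, Lower manual pull is inoperative, Main release solenoid fails, North release solenoid 2 is inoperative, North smoke detector 2 is down, Reserve discharge nozzle 2 stuck, Right abort switch faulted, Right control panel 2 fails, Right zone module 2 is inoperative, Standby agent cylinder 2 malfunctions}; {#1 manual pull 2 malfunctions, A pressure switch is down, Backup agent cylinder malfunctions, Backup heat detector 2 lost, Emergency discharge nozzle trips, Lower manual pull is inoperative, Main release solenoid fails, North release solenoid 2 is inoperative, North smoke detector 2 is down, Reserve discharge nozzle 2 stuck, Right control panel 2 fails, Right zone module 2 is inoperative, South control panel is down, Standby agent cylinder 2 malfunctions}; {#1 manual pull 2 malfunctions, A pressure switch is down, Backup heat detector 2 lost, Emergency discharge nozzle trips, Heat detector is inoperative, Lower manual pull is inoperative, Main release solenoid fails, North release solenoid 2 is inoperative, North smoke detector 2 is down, Reserve discharge nozzle 2 stuck, Right control panel 2 fails, Right zone module 2 is inoperative, South control panel is down, Standby agent cylinder 2 malfunctions}; {#1 manual pull 2 malfunctions, A pressure switch is down, Backup heat detector 2 lost, Emergency discharge nozzle trips, Lower manual pull is inoperative, Main release solenoid fails, North release solenoid 2 is inoperative, North smoke detector 2 is down, Reserve discharge nozzle 2 stuck, Right abort switch faulted, Right control panel 2 fails, Right zone module 2 is inoperative, South control panel is down, Standby agent cylinder 2 malfunctions}.

9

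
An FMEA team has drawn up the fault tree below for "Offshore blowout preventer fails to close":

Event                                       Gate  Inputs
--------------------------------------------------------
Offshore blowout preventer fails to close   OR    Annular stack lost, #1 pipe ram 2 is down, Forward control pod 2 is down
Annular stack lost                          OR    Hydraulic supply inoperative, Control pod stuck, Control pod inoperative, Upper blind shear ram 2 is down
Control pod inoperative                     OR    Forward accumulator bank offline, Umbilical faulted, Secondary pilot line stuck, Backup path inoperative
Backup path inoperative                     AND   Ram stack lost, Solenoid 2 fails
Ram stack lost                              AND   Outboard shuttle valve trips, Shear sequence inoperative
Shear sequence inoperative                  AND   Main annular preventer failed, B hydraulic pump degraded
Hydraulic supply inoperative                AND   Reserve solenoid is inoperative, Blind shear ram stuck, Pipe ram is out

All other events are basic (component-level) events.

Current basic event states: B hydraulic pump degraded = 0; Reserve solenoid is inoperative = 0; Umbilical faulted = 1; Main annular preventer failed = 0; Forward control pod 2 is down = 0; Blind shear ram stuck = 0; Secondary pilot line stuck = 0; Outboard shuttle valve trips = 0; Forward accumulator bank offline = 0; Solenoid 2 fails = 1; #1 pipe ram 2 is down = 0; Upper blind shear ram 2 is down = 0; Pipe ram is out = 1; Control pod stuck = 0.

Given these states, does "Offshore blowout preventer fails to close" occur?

Yes

Hydraulic supply inoperative [AND]: Reserve solenoid is inoperative=not, Blind shear ram stuck=not, Pipe ram is out=occurs → not all inputs occur → does not occur.
Shear sequence inoperative [AND]: Main annular preventer failed=not, B hydraulic pump degraded=not → not all inputs occur → does not occur.
Ram stack lost [AND]: Outboard shuttle valve trips=not, Shear sequence inoperative=not → not all inputs occur → does not occur.
Backup path inoperative [AND]: Ram stack lost=not, Solenoid 2 fails=occurs → not all inputs occur → does not occur.
Control pod inoperative [OR]: Forward accumulator bank offline=not, Umbilical faulted=occurs, Secondary pilot line stuck=not, Backup path inoperative=not → at least one input occurs → occurs.
Annular stack lost [OR]: Hydraulic supply inoperative=not, Control pod stuck=not, Control pod inoperative=occurs, Upper blind shear ram 2 is down=not → at least one input occurs → occurs.
Offshore blowout preventer fails to close [OR]: Annular stack lost=occurs, #1 pipe ram 2 is down=not, Forward control pod 2 is down=not → at least one input occurs → occurs.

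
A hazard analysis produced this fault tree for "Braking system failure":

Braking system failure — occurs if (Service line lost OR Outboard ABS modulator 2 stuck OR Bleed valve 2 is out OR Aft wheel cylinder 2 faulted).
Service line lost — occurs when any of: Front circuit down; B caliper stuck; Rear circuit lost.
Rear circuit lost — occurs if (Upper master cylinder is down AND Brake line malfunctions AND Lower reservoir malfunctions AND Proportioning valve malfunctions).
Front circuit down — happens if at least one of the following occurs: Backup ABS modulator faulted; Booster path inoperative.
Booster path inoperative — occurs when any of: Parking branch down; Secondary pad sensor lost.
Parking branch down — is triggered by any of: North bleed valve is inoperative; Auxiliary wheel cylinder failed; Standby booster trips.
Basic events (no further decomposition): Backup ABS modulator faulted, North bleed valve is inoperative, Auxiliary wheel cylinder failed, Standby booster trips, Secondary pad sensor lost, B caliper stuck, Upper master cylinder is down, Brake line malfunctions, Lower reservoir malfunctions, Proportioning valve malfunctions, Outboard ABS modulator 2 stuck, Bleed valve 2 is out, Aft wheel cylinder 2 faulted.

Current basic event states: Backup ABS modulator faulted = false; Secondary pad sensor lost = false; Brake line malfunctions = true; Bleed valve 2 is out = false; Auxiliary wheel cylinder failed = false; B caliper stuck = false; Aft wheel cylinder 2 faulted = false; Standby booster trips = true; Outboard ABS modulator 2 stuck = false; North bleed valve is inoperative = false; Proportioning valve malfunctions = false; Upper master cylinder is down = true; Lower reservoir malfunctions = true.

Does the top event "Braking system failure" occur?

Yes

Parking branch down [OR]: North bleed valve is inoperative=not, Auxiliary wheel cylinder failed=not, Standby booster trips=occurs → at least one input occurs → occurs.
Booster path inoperative [OR]: Parking branch down=occurs, Secondary pad sensor lost=not → at least one input occurs → occurs.
Front circuit down [OR]: Backup ABS modulator faulted=not, Booster path inoperative=occurs → at least one input occurs → occurs.
Rear circuit lost [AND]: Upper master cylinder is down=occurs, Brake line malfunctions=occurs, Lower reservoir malfunctions=occurs, Proportioning valve malfunctions=not → not all inputs occur → does not occur.
Service line lost [OR]: Front circuit down=occurs, B caliper stuck=not, Rear circuit lost=not → at least one input occurs → occurs.
Braking system failure [OR]: Service line lost=occurs, Outboard ABS modulator 2 stuck=not, Bleed valve 2 is out=not, Aft wheel cylinder 2 faulted=not → at least one input occurs → occurs.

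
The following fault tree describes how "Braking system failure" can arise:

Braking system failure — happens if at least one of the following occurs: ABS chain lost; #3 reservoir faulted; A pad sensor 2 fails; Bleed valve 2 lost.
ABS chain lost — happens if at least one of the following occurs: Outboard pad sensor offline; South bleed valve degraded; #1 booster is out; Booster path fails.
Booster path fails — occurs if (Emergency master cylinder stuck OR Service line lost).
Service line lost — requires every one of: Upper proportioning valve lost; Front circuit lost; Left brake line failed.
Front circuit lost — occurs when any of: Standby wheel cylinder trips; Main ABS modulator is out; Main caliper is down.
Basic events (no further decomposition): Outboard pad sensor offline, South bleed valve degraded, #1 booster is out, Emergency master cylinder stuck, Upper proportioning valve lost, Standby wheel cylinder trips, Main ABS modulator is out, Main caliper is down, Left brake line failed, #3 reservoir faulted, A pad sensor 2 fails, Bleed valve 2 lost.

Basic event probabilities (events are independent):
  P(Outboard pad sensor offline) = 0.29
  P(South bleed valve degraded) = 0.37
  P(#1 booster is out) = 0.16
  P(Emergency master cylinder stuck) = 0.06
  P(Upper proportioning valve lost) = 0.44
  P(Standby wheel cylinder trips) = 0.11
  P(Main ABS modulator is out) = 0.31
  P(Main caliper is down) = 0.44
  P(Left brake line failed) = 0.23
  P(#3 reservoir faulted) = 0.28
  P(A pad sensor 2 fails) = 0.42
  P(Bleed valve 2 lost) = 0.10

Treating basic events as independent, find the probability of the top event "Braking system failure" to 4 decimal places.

P(Front circuit lost) [OR] = 1 − (1−0.11) × (1−0.31) × (1−0.44) = 0.656104
P(Service line lost) [AND] = 0.44 × 0.656104 × 0.23 = 0.066398
P(Booster path fails) [OR] = 1 − (1−0.06) × (1−0.066398) = 0.122414
P(ABS chain lost) [OR] = 1 − (1−0.29) × (1−0.37) × (1−0.16) × (1−0.122414) = 0.670263
P(Braking system failure) [OR] = 1 − (1−0.670263) × (1−0.28) × (1−0.42) × (1−0.10) = 0.876072
Rounded to 4 decimal places: P(Braking system failure) ≈ 0.8761.

0.8761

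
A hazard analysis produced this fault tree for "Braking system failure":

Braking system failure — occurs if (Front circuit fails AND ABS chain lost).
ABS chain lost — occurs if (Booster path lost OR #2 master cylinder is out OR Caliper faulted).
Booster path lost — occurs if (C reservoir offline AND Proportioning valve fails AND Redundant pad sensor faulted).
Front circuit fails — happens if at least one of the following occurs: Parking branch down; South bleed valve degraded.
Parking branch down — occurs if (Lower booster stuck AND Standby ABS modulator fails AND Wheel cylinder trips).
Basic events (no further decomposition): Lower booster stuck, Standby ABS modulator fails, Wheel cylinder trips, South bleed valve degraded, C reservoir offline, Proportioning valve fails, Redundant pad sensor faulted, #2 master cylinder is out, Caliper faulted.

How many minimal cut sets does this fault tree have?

6

Parking branch down [AND]: one cut set from each child combined → 1 × 1 × 1 = 1 cut set(s).
Front circuit fails [OR]: union of children's cut sets → 2 cut set(s).
Booster path lost [AND]: one cut set from each child combined → 1 × 1 × 1 = 1 cut set(s).
ABS chain lost [OR]: union of children's cut sets → 3 cut set(s).
Braking system failure [AND]: one cut set from each child combined → 2 × 3 = 6 cut set(s).
Minimal cut sets: {C reservoir offline, Lower booster stuck, Proportioning valve fails, Redundant pad sensor faulted, Standby ABS modulator fails, Wheel cylinder trips}; {#2 master cylinder is out, Lower booster stuck, Standby ABS modulator fails, Wheel cylinder trips}; {Caliper faulted, Lower booster stuck, Standby ABS modulator fails, Wheel cylinder trips}; {C reservoir offline, Proportioning valve fails, Redundant pad sensor faulted, South bleed valve degraded}; {#2 master cylinder is out, South bleed valve degraded}; {Caliper faulted, South bleed valve degraded}.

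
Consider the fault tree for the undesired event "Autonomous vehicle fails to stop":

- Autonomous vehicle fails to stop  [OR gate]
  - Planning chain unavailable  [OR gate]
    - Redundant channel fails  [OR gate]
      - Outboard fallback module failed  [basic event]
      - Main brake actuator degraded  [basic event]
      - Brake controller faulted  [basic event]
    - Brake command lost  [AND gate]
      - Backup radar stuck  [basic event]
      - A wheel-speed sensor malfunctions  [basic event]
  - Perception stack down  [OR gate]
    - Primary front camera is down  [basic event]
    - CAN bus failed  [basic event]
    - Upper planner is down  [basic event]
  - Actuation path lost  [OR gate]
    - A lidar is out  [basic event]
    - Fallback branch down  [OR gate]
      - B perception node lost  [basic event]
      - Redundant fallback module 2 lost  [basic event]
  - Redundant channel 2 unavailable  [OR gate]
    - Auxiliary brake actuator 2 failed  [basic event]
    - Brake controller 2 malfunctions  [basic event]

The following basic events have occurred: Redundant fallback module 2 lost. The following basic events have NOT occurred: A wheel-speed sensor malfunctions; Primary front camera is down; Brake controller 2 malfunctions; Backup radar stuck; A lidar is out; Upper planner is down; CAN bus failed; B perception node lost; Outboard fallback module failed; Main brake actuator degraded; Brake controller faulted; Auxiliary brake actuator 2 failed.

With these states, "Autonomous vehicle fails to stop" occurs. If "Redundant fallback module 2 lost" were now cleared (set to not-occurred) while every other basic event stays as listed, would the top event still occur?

Counterfactual: set "Redundant fallback module 2 lost" to not occurred.
Redundant channel fails [OR]: Outboard fallback module failed=not, Main brake actuator degraded=not, Brake controller faulted=not → no input occurs → does not occur.
Brake command lost [AND]: Backup radar stuck=not, A wheel-speed sensor malfunctions=not → not all inputs occur → does not occur.
Planning chain unavailable [OR]: Redundant channel fails=not, Brake command lost=not → no input occurs → does not occur.
Perception stack down [OR]: Primary front camera is down=not, CAN bus failed=not, Upper planner is down=not → no input occurs → does not occur.
Fallback branch down [OR]: B perception node lost=not, Redundant fallback module 2 lost=not → no input occurs → does not occur.
Actuation path lost [OR]: A lidar is out=not, Fallback branch down=not → no input occurs → does not occur.
Redundant channel 2 unavailable [OR]: Auxiliary brake actuator 2 failed=not, Brake controller 2 malfunctions=not → no input occurs → does not occur.
Autonomous vehicle fails to stop [OR]: Planning chain unavailable=not, Perception stack down=not, Actuation path lost=not, Redundant channel 2 unavailable=not → no input occurs → does not occur.

No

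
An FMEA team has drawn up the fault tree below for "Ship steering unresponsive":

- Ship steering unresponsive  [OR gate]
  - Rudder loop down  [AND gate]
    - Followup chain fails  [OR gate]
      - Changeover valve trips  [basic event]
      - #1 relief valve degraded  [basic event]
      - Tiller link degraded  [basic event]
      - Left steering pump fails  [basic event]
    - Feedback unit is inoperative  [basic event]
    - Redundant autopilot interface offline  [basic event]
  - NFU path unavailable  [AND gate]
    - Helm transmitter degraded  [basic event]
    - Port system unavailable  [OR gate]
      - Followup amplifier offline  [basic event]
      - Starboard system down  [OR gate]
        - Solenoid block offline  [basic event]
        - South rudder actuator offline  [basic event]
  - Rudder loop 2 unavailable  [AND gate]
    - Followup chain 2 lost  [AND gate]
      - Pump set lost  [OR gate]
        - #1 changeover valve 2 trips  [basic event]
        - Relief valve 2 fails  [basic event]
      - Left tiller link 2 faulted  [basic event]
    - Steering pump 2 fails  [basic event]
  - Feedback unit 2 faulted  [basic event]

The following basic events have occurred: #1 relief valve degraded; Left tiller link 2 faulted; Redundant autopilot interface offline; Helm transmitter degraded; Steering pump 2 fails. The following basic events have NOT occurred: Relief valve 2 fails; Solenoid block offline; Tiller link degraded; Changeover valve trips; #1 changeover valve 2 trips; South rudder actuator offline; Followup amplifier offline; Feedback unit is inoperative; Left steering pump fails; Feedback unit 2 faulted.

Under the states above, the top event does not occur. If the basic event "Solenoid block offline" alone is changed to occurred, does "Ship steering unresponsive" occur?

Counterfactual: set "Solenoid block offline" to occurred.
Followup chain fails [OR]: Changeover valve trips=not, #1 relief valve degraded=occurs, Tiller link degraded=not, Left steering pump fails=not → at least one input occurs → occurs.
Rudder loop down [AND]: Followup chain fails=occurs, Feedback unit is inoperative=not, Redundant autopilot interface offline=occurs → not all inputs occur → does not occur.
Starboard system down [OR]: Solenoid block offline=occurs, South rudder actuator offline=not → at least one input occurs → occurs.
Port system unavailable [OR]: Followup amplifier offline=not, Starboard system down=occurs → at least one input occurs → occurs.
NFU path unavailable [AND]: Helm transmitter degraded=occurs, Port system unavailable=occurs → all inputs occur → occurs.
Pump set lost [OR]: #1 changeover valve 2 trips=not, Relief valve 2 fails=not → no input occurs → does not occur.
Followup chain 2 lost [AND]: Pump set lost=not, Left tiller link 2 faulted=occurs → not all inputs occur → does not occur.
Rudder loop 2 unavailable [AND]: Followup chain 2 lost=not, Steering pump 2 fails=occurs → not all inputs occur → does not occur.
Ship steering unresponsive [OR]: Rudder loop down=not, NFU path unavailable=occurs, Rudder loop 2 unavailable=not, Feedback unit 2 faulted=not → at least one input occurs → occurs.

Yes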